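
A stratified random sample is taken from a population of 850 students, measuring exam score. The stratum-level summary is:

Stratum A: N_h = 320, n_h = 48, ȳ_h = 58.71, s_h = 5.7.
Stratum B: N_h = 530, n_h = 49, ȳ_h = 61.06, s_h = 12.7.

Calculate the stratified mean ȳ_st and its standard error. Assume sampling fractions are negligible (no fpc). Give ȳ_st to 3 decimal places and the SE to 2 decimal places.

ȳ_st ≈ 60.175, SE ≈ 1.17

ȳ_st = Σ W_h ȳ_h = (320·58.71 + 530·61.06)/850 = 60.17529
V̂(ȳ_st) = Σ W_h² s_h²/n_h, with W_h = N_h/N and N = 850:
  stratum A: (320/850)²·5.7²/48 = 0.0959336
  stratum B: (530/850)²·12.7²/49 = 1.27975
V̂(ȳ_st) = 1.37568
SE(ȳ_st) = √1.37568 = 1.1729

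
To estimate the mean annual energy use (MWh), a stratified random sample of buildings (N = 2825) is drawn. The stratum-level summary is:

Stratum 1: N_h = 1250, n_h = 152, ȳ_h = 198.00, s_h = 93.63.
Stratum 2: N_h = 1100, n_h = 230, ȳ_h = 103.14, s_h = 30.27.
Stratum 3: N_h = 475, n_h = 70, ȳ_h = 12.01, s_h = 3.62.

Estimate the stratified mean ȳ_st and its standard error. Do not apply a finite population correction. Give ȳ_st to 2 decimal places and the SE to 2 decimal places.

ȳ_st ≈ 129.79, SE ≈ 3.45

ȳ_st = Σ W_h ȳ_h = (1250·198.00 + 1100·103.14 + 475·12.01)/2825 = 129.79071
V̂(ȳ_st) = Σ W_h² s_h²/n_h, with W_h = N_h/N and N = 2825:
  stratum 1: (1250/2825)²·93.63²/152 = 11.292
  stratum 2: (1100/2825)²·30.27²/230 = 0.604012
  stratum 3: (475/2825)²·3.62²/70 = 0.0052926
V̂(ȳ_st) = 11.9013
SE(ȳ_st) = √11.9013 = 3.44982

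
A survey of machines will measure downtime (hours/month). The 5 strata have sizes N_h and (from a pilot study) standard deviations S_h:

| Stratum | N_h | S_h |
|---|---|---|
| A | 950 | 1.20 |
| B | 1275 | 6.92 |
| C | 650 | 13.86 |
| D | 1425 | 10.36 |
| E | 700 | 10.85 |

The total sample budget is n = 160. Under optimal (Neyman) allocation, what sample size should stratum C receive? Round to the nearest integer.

35

Neyman allocation: n_h = n · N_h S_h / Σ N_i S_i, with n = 160.
  stratum A: N_h·S_h = 950·1.20 = 1140.00
  stratum B: N_h·S_h = 1275·6.92 = 8823.00
  stratum C: N_h·S_h = 650·13.86 = 9009.00
  stratum D: N_h·S_h = 1425·10.36 = 14763.00
  stratum E: N_h·S_h = 700·10.85 = 7595.00
Σ N_h S_h = 41330.00
n for stratum C = 160·9009.00/41330.00 = 34.876 → 35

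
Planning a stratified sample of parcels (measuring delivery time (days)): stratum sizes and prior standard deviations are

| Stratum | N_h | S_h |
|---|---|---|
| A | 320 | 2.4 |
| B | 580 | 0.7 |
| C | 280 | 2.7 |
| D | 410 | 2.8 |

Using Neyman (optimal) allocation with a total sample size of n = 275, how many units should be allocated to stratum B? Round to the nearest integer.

36

Neyman allocation: n_h = n · N_h S_h / Σ N_i S_i, with n = 275.
  stratum A: N_h·S_h = 320·2.4 = 768.00
  stratum B: N_h·S_h = 580·0.7 = 406.00
  stratum C: N_h·S_h = 280·2.7 = 756.00
  stratum D: N_h·S_h = 410·2.8 = 1148.00
Σ N_h S_h = 3078.00
n for stratum B = 275·406.00/3078.00 = 36.274 → 36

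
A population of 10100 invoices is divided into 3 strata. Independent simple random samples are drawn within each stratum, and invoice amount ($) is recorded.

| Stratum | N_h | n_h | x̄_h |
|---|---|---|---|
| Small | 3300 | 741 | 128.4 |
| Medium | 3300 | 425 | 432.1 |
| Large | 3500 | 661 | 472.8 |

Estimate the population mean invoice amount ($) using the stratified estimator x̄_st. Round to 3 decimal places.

N = Σ N_h = 10100. Stratum weights W_h = N_h/N.
x̄_st = (3300·128.4 + 3300·432.1 + 3500·472.8) / 10100 = 346.97525

x̄_st ≈ 346.975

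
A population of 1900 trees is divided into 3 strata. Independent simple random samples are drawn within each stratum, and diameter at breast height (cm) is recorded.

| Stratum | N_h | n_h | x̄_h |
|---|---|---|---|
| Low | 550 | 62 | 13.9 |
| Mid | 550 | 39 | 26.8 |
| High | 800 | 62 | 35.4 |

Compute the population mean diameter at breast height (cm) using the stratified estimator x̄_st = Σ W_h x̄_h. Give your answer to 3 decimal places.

N = Σ N_h = 1900. Stratum weights W_h = N_h/N.
x̄_st = (550·13.9 + 550·26.8 + 800·35.4) / 1900 = 26.68684

x̄_st ≈ 26.687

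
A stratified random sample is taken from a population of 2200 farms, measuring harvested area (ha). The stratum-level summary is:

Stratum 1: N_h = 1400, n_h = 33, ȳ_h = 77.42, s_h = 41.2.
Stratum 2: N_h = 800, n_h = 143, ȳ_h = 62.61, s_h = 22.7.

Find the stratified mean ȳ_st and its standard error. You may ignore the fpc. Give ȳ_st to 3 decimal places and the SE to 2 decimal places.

ȳ_st ≈ 72.035, SE ≈ 4.62

ȳ_st = Σ W_h ȳ_h = (1400·77.42 + 800·62.61)/2200 = 72.03455
V̂(ȳ_st) = Σ W_h² s_h²/n_h, with W_h = N_h/N and N = 2200:
  stratum 1: (1400/2200)²·41.2²/33 = 20.8301
  stratum 2: (800/2200)²·22.7²/143 = 0.476486
V̂(ȳ_st) = 21.3066
SE(ȳ_st) = √21.3066 = 4.6159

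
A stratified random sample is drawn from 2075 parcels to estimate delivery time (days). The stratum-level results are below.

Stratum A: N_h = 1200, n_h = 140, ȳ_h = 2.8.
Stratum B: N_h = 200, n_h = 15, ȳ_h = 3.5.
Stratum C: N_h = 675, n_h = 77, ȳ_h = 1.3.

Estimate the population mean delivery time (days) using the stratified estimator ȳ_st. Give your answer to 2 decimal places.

N = Σ N_h = 2075. Stratum weights W_h = N_h/N.
ȳ_st = (1200·2.8 + 200·3.5 + 675·1.3) / 2075 = 2.3795

ȳ_st ≈ 2.38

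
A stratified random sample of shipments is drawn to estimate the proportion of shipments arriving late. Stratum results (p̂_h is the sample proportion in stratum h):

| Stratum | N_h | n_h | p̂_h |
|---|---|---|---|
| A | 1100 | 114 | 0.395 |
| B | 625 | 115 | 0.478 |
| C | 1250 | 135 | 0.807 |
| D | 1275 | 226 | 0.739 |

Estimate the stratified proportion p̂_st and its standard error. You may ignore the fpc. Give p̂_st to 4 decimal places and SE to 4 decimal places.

p̂_st ≈ 0.6316, SE ≈ 0.0191

N = 4250; stratum weights W_h = N_h/N.
p̂_st = Σ W_h p̂_h = (1100·0.395 + 625·0.478 + 1250·0.807 + 1275·0.739)/4250 = 0.63158
V̂(p̂_st) = Σ W_h² p̂_h(1−p̂_h)/(n_h−1):
  stratum A: (1100/4250)²·0.395·0.605/113 = 0.000141671
  stratum B: (625/4250)²·0.478·0.522/114 = 4.73343e-05
  stratum C: (1250/4250)²·0.807·0.193/134 = 0.000100547
  stratum D: (1275/4250)²·0.739·0.261/225 = 7.71516e-05
V̂(p̂_st) = 0.000366704; SE = √V̂ = 0.0191495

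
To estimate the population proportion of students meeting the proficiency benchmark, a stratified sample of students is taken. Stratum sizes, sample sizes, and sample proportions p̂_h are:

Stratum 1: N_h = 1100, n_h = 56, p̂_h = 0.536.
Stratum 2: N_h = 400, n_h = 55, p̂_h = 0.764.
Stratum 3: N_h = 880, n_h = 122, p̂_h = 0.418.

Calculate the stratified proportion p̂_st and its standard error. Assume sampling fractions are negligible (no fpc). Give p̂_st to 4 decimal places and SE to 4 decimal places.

N = 2380; stratum weights W_h = N_h/N.
p̂_st = Σ W_h p̂_h = (1100·0.536 + 400·0.764 + 880·0.418)/2380 = 0.53069
V̂(p̂_st) = Σ W_h² p̂_h(1−p̂_h)/(n_h−1):
  stratum 1: (1100/2380)²·0.536·0.464/55 = 0.000965943
  stratum 2: (400/2380)²·0.764·0.236/54 = 9.43143e-05
  stratum 3: (880/2380)²·0.418·0.582/121 = 0.000274869
V̂(p̂_st) = 0.00133513; SE = √V̂ = 0.0365394

p̂_st ≈ 0.5307, SE ≈ 0.0365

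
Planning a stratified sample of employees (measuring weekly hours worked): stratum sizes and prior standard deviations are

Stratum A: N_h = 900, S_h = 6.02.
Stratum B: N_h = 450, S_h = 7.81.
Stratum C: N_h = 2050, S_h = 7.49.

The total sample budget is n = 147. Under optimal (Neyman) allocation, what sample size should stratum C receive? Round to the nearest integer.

Neyman allocation: n_h = n · N_h S_h / Σ N_i S_i, with n = 147.
  stratum A: N_h·S_h = 900·6.02 = 5418.00
  stratum B: N_h·S_h = 450·7.81 = 3514.50
  stratum C: N_h·S_h = 2050·7.49 = 15354.50
Σ N_h S_h = 24287.00
n for stratum C = 147·15354.50/24287.00 = 92.935 → 93

93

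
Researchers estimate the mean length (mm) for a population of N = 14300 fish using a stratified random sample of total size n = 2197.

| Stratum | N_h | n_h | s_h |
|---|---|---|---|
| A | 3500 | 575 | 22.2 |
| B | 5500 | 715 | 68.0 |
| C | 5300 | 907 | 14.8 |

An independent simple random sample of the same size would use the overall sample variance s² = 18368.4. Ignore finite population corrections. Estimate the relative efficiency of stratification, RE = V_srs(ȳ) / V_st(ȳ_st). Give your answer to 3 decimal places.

RE ≈ 8.030

V̂(ȳ_st) = Σ W_h² s_h²/n_h, with W_h = N_h/N and N = 14300:
  stratum A: (3500/14300)²·22.2²/575 = 0.0513455
  stratum B: (5500/14300)²·68.0²/715 = 0.956676
  stratum C: (5300/14300)²·14.8²/907 = 0.0331738
V_st = 1.0412
V_srs = s²/n = 18368.4/2197 = 8.36067
Relative efficiency = V_srs / V_st = 8.36067/1.0412 = 8.0299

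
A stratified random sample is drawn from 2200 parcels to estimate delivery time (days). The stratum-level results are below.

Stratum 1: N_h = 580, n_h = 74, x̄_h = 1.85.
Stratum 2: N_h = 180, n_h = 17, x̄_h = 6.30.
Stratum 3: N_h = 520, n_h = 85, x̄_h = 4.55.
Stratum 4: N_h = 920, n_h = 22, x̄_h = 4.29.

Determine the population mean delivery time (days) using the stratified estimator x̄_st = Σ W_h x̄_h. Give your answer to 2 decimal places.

x̄_st ≈ 3.87

N = Σ N_h = 2200. Stratum weights W_h = N_h/N.
x̄_st = (580·1.85 + 180·6.30 + 520·4.55 + 920·4.29) / 2200 = 3.8726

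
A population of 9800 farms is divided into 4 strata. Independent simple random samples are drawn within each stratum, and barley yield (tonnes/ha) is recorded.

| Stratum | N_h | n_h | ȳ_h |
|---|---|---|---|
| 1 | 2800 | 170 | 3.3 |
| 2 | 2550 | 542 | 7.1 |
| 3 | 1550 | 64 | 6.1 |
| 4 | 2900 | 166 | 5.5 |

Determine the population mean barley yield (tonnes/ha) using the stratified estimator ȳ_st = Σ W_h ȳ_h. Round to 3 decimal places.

ȳ_st ≈ 5.383

N = Σ N_h = 9800. Stratum weights W_h = N_h/N.
ȳ_st = (2800·3.3 + 2550·7.1 + 1550·6.1 + 2900·5.5) / 9800 = 5.38265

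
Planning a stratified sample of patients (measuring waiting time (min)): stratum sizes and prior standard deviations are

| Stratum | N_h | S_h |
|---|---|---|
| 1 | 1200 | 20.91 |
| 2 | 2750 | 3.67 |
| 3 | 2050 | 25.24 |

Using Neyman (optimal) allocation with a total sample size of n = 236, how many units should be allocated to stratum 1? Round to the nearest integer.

Neyman allocation: n_h = n · N_h S_h / Σ N_i S_i, with n = 236.
  stratum 1: N_h·S_h = 1200·20.91 = 25092.00
  stratum 2: N_h·S_h = 2750·3.67 = 10092.50
  stratum 3: N_h·S_h = 2050·25.24 = 51742.00
Σ N_h S_h = 86926.50
n for stratum 1 = 236·25092.00/86926.50 = 68.123 → 68

68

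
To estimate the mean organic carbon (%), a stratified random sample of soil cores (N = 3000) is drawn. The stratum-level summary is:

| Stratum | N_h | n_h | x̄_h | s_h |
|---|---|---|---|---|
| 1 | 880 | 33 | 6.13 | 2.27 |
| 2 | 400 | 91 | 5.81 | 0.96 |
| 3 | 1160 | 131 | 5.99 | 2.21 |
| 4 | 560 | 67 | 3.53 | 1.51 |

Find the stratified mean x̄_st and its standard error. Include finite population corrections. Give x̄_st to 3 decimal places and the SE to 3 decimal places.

x̄_st ≈ 5.548, SE ≈ 0.138

x̄_st = Σ W_h x̄_h = (880·6.13 + 400·5.81 + 1160·5.99 + 560·3.53)/3000 = 5.54787
V̂(x̄_st) = Σ W_h² (1 − n_h/N_h) s_h²/n_h, with W_h = N_h/N and N = 3000:
  stratum 1: (880/3000)²·(1 − 33/880)·2.27²/33 = 0.0129319
  stratum 2: (400/3000)²·(1 − 91/400)·0.96²/91 = 0.000139084
  stratum 3: (1160/3000)²·(1 − 131/1160)·2.21²/131 = 0.00494475
  stratum 4: (560/3000)²·(1 − 67/560)·1.51²/67 = 0.00104393
V̂(x̄_st) = 0.0190596
SE(x̄_st) = √0.0190596 = 0.138057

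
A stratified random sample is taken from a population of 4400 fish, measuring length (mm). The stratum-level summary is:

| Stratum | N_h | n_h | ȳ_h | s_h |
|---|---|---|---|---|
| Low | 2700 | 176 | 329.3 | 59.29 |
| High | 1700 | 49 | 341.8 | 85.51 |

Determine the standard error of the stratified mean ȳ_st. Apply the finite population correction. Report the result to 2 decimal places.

SE(ȳ_st) ≈ 5.35

V̂(ȳ_st) = Σ W_h² (1 − n_h/N_h) s_h²/n_h, with W_h = N_h/N and N = 4400:
  stratum Low: (2700/4400)²·(1 − 176/2700)·59.29²/176 = 7.03069
  stratum High: (1700/4400)²·(1 − 49/1700)·85.51²/49 = 21.6336
V̂(ȳ_st) = 28.6643
SE(ȳ_st) = √28.6643 = 5.3539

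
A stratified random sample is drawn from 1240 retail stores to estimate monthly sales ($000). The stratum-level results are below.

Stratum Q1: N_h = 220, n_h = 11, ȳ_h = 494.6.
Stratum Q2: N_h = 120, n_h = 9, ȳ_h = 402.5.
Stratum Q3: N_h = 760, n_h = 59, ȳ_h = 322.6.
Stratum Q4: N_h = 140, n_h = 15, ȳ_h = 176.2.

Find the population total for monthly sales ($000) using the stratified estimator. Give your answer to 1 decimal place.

τ̂_st = Σ N_h ȳ_h = 220·494.6 + 120·402.5 + 760·322.6 + 140·176.2 = 426956.0

τ̂_st ≈ 426956.0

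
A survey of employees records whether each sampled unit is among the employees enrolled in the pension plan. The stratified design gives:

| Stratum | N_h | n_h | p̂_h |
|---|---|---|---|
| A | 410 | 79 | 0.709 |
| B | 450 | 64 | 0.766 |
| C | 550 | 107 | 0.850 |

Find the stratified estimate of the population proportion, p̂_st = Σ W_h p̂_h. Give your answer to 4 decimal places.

N = 1410; stratum weights W_h = N_h/N.
p̂_st = Σ W_h p̂_h = (410·0.709 + 450·0.766 + 550·0.850)/1410 = 0.78219

p̂_st ≈ 0.7822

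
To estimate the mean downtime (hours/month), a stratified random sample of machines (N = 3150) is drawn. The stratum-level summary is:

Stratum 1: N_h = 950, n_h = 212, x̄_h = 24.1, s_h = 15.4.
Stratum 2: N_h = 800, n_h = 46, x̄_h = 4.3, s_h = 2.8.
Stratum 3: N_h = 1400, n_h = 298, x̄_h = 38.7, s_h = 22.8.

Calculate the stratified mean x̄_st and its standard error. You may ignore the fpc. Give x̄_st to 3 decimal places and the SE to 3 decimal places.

x̄_st ≈ 25.560, SE ≈ 0.676

x̄_st = Σ W_h x̄_h = (950·24.1 + 800·4.3 + 1400·38.7)/3150 = 25.56032
V̂(x̄_st) = Σ W_h² s_h²/n_h, with W_h = N_h/N and N = 3150:
  stratum 1: (950/3150)²·15.4²/212 = 0.101749
  stratum 2: (800/3150)²·2.8²/46 = 0.010993
  stratum 3: (1400/3150)²·22.8²/298 = 0.344579
V̂(x̄_st) = 0.457321
SE(x̄_st) = √0.457321 = 0.676255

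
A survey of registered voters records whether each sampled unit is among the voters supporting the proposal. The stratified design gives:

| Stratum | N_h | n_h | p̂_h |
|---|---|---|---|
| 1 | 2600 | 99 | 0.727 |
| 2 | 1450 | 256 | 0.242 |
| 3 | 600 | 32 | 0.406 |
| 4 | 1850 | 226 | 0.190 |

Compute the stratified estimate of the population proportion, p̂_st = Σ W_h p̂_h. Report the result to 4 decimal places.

N = 6500; stratum weights W_h = N_h/N.
p̂_st = Σ W_h p̂_h = (2600·0.727 + 1450·0.242 + 600·0.406 + 1850·0.190)/6500 = 0.43634

p̂_st ≈ 0.4363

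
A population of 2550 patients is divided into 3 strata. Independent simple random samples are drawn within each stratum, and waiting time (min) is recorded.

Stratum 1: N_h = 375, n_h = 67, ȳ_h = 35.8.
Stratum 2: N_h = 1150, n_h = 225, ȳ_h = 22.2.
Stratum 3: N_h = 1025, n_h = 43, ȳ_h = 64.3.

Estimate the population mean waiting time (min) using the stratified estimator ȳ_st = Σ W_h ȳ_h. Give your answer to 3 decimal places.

N = Σ N_h = 2550. Stratum weights W_h = N_h/N.
ȳ_st = (375·35.8 + 1150·22.2 + 1025·64.3) / 2550 = 41.12255

ȳ_st ≈ 41.123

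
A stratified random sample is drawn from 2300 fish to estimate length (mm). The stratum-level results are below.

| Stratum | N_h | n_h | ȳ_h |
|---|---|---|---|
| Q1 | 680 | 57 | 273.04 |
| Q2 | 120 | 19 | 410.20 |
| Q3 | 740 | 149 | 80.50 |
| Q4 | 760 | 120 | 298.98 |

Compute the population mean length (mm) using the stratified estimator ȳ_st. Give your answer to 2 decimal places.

ȳ_st ≈ 226.82

N = Σ N_h = 2300. Stratum weights W_h = N_h/N.
ȳ_st = (680·273.04 + 120·410.20 + 740·80.50 + 760·298.98) / 2300 = 226.8200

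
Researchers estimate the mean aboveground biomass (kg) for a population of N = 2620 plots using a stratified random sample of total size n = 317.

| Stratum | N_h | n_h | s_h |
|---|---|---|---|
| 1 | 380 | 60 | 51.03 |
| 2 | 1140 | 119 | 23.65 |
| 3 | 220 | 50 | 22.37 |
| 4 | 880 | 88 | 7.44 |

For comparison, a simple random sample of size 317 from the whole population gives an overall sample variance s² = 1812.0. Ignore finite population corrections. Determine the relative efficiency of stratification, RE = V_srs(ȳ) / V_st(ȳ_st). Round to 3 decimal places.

V̂(ȳ_st) = Σ W_h² s_h²/n_h, with W_h = N_h/N and N = 2620:
  stratum 1: (380/2620)²·51.03²/60 = 0.912987
  stratum 2: (1140/2620)²·23.65²/119 = 0.889862
  stratum 3: (220/2620)²·22.37²/50 = 0.0705675
  stratum 4: (880/2620)²·7.44²/88 = 0.070962
V_st = 1.94438
V_srs = s²/n = 1812.0/317 = 5.71609
Relative efficiency = V_srs / V_st = 5.71609/1.94438 = 2.9398

RE ≈ 2.940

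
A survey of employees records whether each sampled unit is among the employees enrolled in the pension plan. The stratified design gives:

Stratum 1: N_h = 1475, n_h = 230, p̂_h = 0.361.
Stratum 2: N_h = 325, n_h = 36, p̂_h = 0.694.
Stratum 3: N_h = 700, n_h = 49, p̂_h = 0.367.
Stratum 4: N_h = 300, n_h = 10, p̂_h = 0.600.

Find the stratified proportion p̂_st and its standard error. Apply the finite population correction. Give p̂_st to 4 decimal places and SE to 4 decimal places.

N = 2800; stratum weights W_h = N_h/N.
p̂_st = Σ W_h p̂_h = (1475·0.361 + 325·0.694 + 700·0.367 + 300·0.600)/2800 = 0.42676
V̂(p̂_st) = Σ W_h² (1 − n_h/N_h) p̂_h(1−p̂_h)/(n_h−1):
  stratum 1: (1475/2800)²·(1 − 230/1475)·0.361·0.639/229 = 0.000235949
  stratum 2: (325/2800)²·(1 − 36/325)·0.694·0.306/35 = 7.26906e-05
  stratum 3: (700/2800)²·(1 − 49/700)·0.367·0.633/48 = 0.000281314
  stratum 4: (300/2800)²·(1 − 10/300)·0.600·0.400/9 = 0.000295918
V̂(p̂_st) = 0.000885872; SE = √V̂ = 0.0297636

p̂_st ≈ 0.4268, SE ≈ 0.0298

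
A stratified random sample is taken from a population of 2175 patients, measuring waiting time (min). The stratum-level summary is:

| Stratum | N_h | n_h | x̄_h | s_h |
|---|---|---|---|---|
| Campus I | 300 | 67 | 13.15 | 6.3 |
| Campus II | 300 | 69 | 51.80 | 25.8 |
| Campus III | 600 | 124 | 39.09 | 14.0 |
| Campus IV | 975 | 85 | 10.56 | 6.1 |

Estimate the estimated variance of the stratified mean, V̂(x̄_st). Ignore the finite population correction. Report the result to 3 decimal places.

V̂(x̄_st) = Σ W_h² s_h²/n_h, with W_h = N_h/N and N = 2175:
  stratum Campus I: (300/2175)²·6.3²/67 = 0.0112702
  stratum Campus II: (300/2175)²·25.8²/69 = 0.183533
  stratum Campus III: (600/2175)²·14.0²/124 = 0.120287
  stratum Campus IV: (975/2175)²·6.1²/85 = 0.0879694
V̂(x̄_st) = 0.403059

V̂(x̄_st) ≈ 0.403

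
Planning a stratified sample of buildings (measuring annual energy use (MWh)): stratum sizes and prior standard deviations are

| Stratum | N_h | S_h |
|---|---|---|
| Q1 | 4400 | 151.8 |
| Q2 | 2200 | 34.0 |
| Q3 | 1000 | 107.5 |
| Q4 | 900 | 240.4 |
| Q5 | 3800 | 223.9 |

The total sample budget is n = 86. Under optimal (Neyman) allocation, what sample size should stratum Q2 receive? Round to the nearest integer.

Neyman allocation: n_h = n · N_h S_h / Σ N_i S_i, with n = 86.
  stratum Q1: N_h·S_h = 4400·151.8 = 667920.00
  stratum Q2: N_h·S_h = 2200·34.0 = 74800.00
  stratum Q3: N_h·S_h = 1000·107.5 = 107500.00
  stratum Q4: N_h·S_h = 900·240.4 = 216360.00
  stratum Q5: N_h·S_h = 3800·223.9 = 850820.00
Σ N_h S_h = 1917400.00
n for stratum Q2 = 86·74800.00/1917400.00 = 3.355 → 3

3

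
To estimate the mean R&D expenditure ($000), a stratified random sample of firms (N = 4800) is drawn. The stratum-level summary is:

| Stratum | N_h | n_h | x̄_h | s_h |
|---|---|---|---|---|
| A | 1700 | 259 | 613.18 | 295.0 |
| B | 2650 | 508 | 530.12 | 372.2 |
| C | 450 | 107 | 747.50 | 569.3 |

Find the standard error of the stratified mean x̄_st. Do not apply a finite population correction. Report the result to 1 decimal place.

SE(x̄_st) ≈ 12.3

V̂(x̄_st) = Σ W_h² s_h²/n_h, with W_h = N_h/N and N = 4800:
  stratum A: (1700/4800)²·295.0²/259 = 42.1463
  stratum B: (2650/4800)²·372.2²/508 = 83.1186
  stratum C: (450/4800)²·569.3²/107 = 26.622
V̂(x̄_st) = 151.887
SE(x̄_st) = √151.887 = 12.3242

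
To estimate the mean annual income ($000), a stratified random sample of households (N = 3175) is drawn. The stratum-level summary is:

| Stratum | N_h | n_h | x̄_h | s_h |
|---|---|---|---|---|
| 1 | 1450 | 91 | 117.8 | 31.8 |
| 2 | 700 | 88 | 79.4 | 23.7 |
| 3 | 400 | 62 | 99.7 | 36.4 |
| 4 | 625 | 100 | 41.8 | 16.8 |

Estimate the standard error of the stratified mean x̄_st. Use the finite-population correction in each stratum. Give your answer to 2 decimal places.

SE(x̄_st) ≈ 1.68

V̂(x̄_st) = Σ W_h² (1 − n_h/N_h) s_h²/n_h, with W_h = N_h/N and N = 3175:
  stratum 1: (1450/3175)²·(1 − 91/1450)·31.8²/91 = 2.17227
  stratum 2: (700/3175)²·(1 − 88/700)·23.7²/88 = 0.271254
  stratum 3: (400/3175)²·(1 − 62/400)·36.4²/62 = 0.286616
  stratum 4: (625/3175)²·(1 − 100/625)·16.8²/100 = 0.0918693
V̂(x̄_st) = 2.822
SE(x̄_st) = √2.822 = 1.67988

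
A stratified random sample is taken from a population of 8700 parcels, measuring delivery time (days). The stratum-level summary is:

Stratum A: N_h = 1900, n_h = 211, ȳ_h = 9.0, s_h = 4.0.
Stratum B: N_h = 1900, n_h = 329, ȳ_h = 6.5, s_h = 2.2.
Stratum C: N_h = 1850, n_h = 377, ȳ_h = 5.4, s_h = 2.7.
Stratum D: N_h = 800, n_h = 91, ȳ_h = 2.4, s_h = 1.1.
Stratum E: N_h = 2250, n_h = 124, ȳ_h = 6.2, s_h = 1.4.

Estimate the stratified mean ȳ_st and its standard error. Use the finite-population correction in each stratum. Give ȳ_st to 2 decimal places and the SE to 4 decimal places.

ȳ_st ≈ 6.36, SE ≈ 0.0748

ȳ_st = Σ W_h ȳ_h = (1900·9.0 + 1900·6.5 + 1850·5.4 + 800·2.4 + 2250·6.2)/8700 = 6.35747
V̂(ȳ_st) = Σ W_h² (1 − n_h/N_h) s_h²/n_h, with W_h = N_h/N and N = 8700:
  stratum A: (1900/8700)²·(1 − 211/1900)·4.0²/211 = 0.00321501
  stratum B: (1900/8700)²·(1 − 329/1900)·2.2²/329 = 0.000580151
  stratum C: (1850/8700)²·(1 − 377/1850)·2.7²/377 = 0.000696181
  stratum D: (800/8700)²·(1 − 91/800)·1.1²/91 = 9.96418e-05
  stratum E: (2250/8700)²·(1 − 124/2250)·1.4²/124 = 0.000998945
V̂(ȳ_st) = 0.00558993
SE(ȳ_st) = √0.00558993 = 0.0747658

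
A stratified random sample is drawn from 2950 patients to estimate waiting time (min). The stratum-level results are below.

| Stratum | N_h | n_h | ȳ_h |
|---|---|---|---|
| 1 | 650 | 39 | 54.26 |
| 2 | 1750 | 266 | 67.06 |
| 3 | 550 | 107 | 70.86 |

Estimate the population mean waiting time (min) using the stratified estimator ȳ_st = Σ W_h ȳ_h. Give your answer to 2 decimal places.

N = Σ N_h = 2950. Stratum weights W_h = N_h/N.
ȳ_st = (650·54.26 + 1750·67.06 + 550·70.86) / 2950 = 64.9481

ȳ_st ≈ 64.95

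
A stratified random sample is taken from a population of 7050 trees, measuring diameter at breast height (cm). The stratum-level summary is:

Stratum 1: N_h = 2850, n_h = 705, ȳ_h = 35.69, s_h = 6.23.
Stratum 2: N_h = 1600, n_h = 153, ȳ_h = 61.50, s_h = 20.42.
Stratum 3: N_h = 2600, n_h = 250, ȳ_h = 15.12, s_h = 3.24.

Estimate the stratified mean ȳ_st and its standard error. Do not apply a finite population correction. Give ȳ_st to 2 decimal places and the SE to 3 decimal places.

ȳ_st ≈ 33.96, SE ≈ 0.394

ȳ_st = Σ W_h ȳ_h = (2850·35.69 + 1600·61.50 + 2600·15.12)/7050 = 33.96149
V̂(ȳ_st) = Σ W_h² s_h²/n_h, with W_h = N_h/N and N = 7050:
  stratum 1: (2850/7050)²·6.23²/705 = 0.00899702
  stratum 2: (1600/7050)²·20.42²/153 = 0.140372
  stratum 3: (2600/7050)²·3.24²/250 = 0.00571108
V̂(ȳ_st) = 0.155081
SE(ȳ_st) = √0.155081 = 0.393803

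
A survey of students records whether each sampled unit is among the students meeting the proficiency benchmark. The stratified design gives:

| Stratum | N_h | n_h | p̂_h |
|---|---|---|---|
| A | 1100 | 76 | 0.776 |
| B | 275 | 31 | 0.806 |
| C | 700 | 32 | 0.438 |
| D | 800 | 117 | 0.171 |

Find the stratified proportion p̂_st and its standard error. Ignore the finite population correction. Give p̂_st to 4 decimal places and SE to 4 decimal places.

N = 2875; stratum weights W_h = N_h/N.
p̂_st = Σ W_h p̂_h = (1100·0.776 + 275·0.806 + 700·0.438 + 800·0.171)/2875 = 0.52823
V̂(p̂_st) = Σ W_h² p̂_h(1−p̂_h)/(n_h−1):
  stratum A: (1100/2875)²·0.776·0.224/75 = 0.00033928
  stratum B: (275/2875)²·0.806·0.194/30 = 4.76876e-05
  stratum C: (700/2875)²·0.438·0.562/31 = 0.000470727
  stratum D: (800/2875)²·0.171·0.829/116 = 9.4623e-05
V̂(p̂_st) = 0.000952318; SE = √V̂ = 0.0308596

p̂_st ≈ 0.5282, SE ≈ 0.0309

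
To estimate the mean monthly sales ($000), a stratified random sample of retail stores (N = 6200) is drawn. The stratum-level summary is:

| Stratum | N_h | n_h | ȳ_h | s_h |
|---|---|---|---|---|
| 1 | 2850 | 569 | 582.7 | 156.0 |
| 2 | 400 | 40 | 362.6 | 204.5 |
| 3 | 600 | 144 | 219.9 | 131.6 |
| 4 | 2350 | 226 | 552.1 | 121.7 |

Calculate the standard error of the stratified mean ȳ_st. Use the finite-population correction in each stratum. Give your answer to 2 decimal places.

SE(ȳ_st) ≈ 4.53

V̂(ȳ_st) = Σ W_h² (1 − n_h/N_h) s_h²/n_h, with W_h = N_h/N and N = 6200:
  stratum 1: (2850/6200)²·(1 − 569/2850)·156.0²/569 = 7.23309
  stratum 2: (400/6200)²·(1 − 40/400)·204.5²/40 = 3.91657
  stratum 3: (600/6200)²·(1 − 144/600)·131.6²/144 = 0.856016
  stratum 4: (2350/6200)²·(1 − 226/2350)·121.7²/226 = 8.50965
V̂(ȳ_st) = 20.5153
SE(ȳ_st) = √20.5153 = 4.52938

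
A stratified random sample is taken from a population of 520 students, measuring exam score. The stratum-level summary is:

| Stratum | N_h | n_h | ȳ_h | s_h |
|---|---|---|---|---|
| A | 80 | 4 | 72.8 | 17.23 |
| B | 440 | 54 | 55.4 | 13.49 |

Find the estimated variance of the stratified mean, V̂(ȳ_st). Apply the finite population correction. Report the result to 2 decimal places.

V̂(ȳ_st) = Σ W_h² (1 − n_h/N_h) s_h²/n_h, with W_h = N_h/N and N = 520:
  stratum A: (80/520)²·(1 − 4/80)·17.23²/4 = 1.66881
  stratum B: (440/520)²·(1 − 54/440)·13.49²/54 = 2.11672
V̂(ȳ_st) = 3.78553

V̂(ȳ_st) ≈ 3.79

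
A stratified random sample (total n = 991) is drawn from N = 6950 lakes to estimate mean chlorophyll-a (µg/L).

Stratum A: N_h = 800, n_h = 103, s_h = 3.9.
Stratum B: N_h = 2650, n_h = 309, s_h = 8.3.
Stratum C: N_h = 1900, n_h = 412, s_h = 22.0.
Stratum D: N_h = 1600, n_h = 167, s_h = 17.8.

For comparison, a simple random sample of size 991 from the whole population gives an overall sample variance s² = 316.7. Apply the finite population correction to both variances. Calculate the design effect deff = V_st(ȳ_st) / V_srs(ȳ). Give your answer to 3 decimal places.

V̂(ȳ_st) = Σ W_h² (1 − n_h/N_h) s_h²/n_h, with W_h = N_h/N and N = 6950:
  stratum A: (800/6950)²·(1 − 103/800)·3.9²/103 = 0.00170469
  stratum B: (2650/6950)²·(1 − 309/2650)·8.3²/309 = 0.0286336
  stratum C: (1900/6950)²·(1 − 412/1900)·22.0²/412 = 0.0687599
  stratum D: (1600/6950)²·(1 − 167/1600)·17.8²/167 = 0.0900575
V_st = 0.189156
V_srs = (1 − 991/6950)·316.7/991 = 0.274008
deff = V_st / V_srs = 0.189156/0.274008 = 0.6903

deff ≈ 0.690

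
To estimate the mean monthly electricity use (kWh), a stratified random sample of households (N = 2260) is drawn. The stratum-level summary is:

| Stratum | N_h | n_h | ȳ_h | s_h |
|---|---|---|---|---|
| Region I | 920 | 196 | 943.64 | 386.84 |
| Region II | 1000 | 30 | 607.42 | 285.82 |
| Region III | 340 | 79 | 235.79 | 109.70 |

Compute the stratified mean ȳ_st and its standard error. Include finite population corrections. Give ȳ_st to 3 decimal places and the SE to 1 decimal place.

ȳ_st = Σ W_h ȳ_h = (920·943.64 + 1000·607.42 + 340·235.79)/2260 = 688.37938
V̂(ȳ_st) = Σ W_h² (1 − n_h/N_h) s_h²/n_h, with W_h = N_h/N and N = 2260:
  stratum Region I: (920/2260)²·(1 − 196/920)·386.84²/196 = 99.5672
  stratum Region II: (1000/2260)²·(1 − 30/1000)·285.82²/30 = 517.153
  stratum Region III: (340/2260)²·(1 − 79/340)·109.70²/79 = 2.6466
V̂(ȳ_st) = 619.367
SE(ȳ_st) = √619.367 = 24.8871

ȳ_st ≈ 688.379, SE ≈ 24.9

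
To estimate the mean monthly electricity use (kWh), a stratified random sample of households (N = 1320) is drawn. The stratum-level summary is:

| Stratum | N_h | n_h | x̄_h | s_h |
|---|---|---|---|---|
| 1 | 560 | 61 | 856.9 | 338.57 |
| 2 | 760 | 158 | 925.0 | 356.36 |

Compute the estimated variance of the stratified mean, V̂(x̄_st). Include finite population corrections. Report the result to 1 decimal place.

V̂(x̄_st) = Σ W_h² (1 − n_h/N_h) s_h²/n_h, with W_h = N_h/N and N = 1320:
  stratum 1: (560/1320)²·(1 − 61/560)·338.57²/61 = 301.375
  stratum 2: (760/1320)²·(1 − 158/760)·356.36²/158 = 211.049
V̂(x̄_st) = 512.424

V̂(x̄_st) ≈ 512.4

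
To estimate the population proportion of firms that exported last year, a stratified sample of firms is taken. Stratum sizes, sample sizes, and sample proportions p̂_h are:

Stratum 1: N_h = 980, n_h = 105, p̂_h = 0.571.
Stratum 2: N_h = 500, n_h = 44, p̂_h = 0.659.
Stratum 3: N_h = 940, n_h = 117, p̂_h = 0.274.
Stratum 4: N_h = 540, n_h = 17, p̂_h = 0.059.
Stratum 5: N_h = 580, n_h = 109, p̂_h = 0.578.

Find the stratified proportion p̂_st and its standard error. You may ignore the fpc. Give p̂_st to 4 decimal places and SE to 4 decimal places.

N = 3540; stratum weights W_h = N_h/N.
p̂_st = Σ W_h p̂_h = (980·0.571 + 500·0.659 + 940·0.274 + 540·0.059 + 580·0.578)/3540 = 0.42761
V̂(p̂_st) = Σ W_h² p̂_h(1−p̂_h)/(n_h−1):
  stratum 1: (980/3540)²·0.571·0.429/104 = 0.000180512
  stratum 2: (500/3540)²·0.659·0.341/43 = 0.000104257
  stratum 3: (940/3540)²·0.274·0.726/116 = 0.000120914
  stratum 4: (540/3540)²·0.059·0.941/16 = 8.07426e-05
  stratum 5: (580/3540)²·0.578·0.422/108 = 6.0627e-05
V̂(p̂_st) = 0.000547053; SE = √V̂ = 0.0233892

p̂_st ≈ 0.4276, SE ≈ 0.0234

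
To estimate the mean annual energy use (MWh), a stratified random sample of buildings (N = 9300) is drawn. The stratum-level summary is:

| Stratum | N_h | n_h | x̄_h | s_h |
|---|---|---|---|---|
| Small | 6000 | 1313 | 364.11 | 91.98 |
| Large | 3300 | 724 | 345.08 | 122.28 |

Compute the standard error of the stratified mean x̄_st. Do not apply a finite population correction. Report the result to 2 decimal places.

V̂(x̄_st) = Σ W_h² s_h²/n_h, with W_h = N_h/N and N = 9300:
  stratum Small: (6000/9300)²·91.98²/1313 = 2.682
  stratum Large: (3300/9300)²·122.28²/724 = 2.60036
V̂(x̄_st) = 5.28236
SE(x̄_st) = √5.28236 = 2.29834

SE(x̄_st) ≈ 2.30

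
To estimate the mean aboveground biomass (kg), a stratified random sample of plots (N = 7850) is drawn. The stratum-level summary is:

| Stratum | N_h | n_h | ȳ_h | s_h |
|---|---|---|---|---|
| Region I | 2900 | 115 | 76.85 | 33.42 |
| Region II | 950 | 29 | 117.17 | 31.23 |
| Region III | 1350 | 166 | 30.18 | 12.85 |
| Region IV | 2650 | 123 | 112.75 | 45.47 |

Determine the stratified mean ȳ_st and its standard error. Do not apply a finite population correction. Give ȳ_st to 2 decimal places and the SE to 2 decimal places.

ȳ_st ≈ 85.82, SE ≈ 1.94

ȳ_st = Σ W_h ȳ_h = (2900·76.85 + 950·117.17 + 1350·30.18 + 2650·112.75)/7850 = 85.82255
V̂(ȳ_st) = Σ W_h² s_h²/n_h, with W_h = N_h/N and N = 7850:
  stratum Region I: (2900/7850)²·33.42²/115 = 1.32548
  stratum Region II: (950/7850)²·31.23²/29 = 0.492554
  stratum Region III: (1350/7850)²·12.85²/166 = 0.0294189
  stratum Region IV: (2650/7850)²·45.47²/123 = 1.91557
V̂(ȳ_st) = 3.76301
SE(ȳ_st) = √3.76301 = 1.93985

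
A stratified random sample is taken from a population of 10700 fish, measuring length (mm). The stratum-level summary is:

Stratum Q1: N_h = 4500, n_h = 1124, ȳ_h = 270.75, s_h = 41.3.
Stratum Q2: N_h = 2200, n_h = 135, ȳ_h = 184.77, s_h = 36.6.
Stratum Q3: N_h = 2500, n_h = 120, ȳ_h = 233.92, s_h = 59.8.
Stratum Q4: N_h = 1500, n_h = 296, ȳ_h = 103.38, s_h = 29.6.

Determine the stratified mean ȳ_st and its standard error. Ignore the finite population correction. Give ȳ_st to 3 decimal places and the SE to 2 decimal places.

ȳ_st ≈ 221.004, SE ≈ 1.54

ȳ_st = Σ W_h ȳ_h = (4500·270.75 + 2200·184.77 + 2500·233.92 + 1500·103.38)/10700 = 221.00364
V̂(ȳ_st) = Σ W_h² s_h²/n_h, with W_h = N_h/N and N = 10700:
  stratum Q1: (4500/10700)²·41.3²/1124 = 0.268405
  stratum Q2: (2200/10700)²·36.6²/135 = 0.419475
  stratum Q3: (2500/10700)²·59.8²/120 = 1.6268
  stratum Q4: (1500/10700)²·29.6²/296 = 0.058171
V̂(ȳ_st) = 2.37285
SE(ȳ_st) = √2.37285 = 1.54041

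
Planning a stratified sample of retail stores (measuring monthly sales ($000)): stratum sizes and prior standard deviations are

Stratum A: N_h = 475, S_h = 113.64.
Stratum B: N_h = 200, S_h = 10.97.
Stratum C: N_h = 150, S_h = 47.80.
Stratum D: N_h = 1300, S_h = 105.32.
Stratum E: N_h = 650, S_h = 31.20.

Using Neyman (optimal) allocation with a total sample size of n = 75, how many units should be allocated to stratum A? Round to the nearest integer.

Neyman allocation: n_h = n · N_h S_h / Σ N_i S_i, with n = 75.
  stratum A: N_h·S_h = 475·113.64 = 53979.00
  stratum B: N_h·S_h = 200·10.97 = 2194.00
  stratum C: N_h·S_h = 150·47.80 = 7170.00
  stratum D: N_h·S_h = 1300·105.32 = 136916.00
  stratum E: N_h·S_h = 650·31.20 = 20280.00
Σ N_h S_h = 220539.00
n for stratum A = 75·53979.00/220539.00 = 18.357 → 18

18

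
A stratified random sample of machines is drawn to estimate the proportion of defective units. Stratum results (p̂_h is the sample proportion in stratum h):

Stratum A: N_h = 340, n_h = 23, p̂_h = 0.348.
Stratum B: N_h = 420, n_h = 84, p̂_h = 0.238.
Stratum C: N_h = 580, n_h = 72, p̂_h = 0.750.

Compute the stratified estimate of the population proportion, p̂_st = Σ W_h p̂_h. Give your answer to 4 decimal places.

p̂_st ≈ 0.4875

N = 1340; stratum weights W_h = N_h/N.
p̂_st = Σ W_h p̂_h = (340·0.348 + 420·0.238 + 580·0.750)/1340 = 0.48752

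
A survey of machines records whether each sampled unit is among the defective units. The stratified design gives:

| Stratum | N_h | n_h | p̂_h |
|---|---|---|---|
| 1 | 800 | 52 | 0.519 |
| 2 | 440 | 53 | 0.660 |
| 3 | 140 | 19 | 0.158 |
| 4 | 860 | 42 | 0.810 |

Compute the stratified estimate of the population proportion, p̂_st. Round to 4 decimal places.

p̂_st ≈ 0.6359

N = 2240; stratum weights W_h = N_h/N.
p̂_st = Σ W_h p̂_h = (800·0.519 + 440·0.660 + 140·0.158 + 860·0.810)/2240 = 0.63586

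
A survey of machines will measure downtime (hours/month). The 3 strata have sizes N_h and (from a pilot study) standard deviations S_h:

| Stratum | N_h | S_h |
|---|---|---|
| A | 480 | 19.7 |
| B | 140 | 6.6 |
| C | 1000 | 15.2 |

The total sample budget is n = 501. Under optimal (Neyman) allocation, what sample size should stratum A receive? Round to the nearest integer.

Neyman allocation: n_h = n · N_h S_h / Σ N_i S_i, with n = 501.
  stratum A: N_h·S_h = 480·19.7 = 9456.00
  stratum B: N_h·S_h = 140·6.6 = 924.00
  stratum C: N_h·S_h = 1000·15.2 = 15200.00
Σ N_h S_h = 25580.00
n for stratum A = 501·9456.00/25580.00 = 185.202 → 185

185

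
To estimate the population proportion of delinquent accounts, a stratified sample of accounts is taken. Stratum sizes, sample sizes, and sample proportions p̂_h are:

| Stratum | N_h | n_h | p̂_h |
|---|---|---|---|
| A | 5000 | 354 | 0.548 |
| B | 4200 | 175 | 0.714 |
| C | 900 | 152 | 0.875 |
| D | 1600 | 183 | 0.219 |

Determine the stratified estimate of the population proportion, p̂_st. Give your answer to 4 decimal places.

N = 11700; stratum weights W_h = N_h/N.
p̂_st = Σ W_h p̂_h = (5000·0.548 + 4200·0.714 + 900·0.875 + 1600·0.219)/11700 = 0.58775

p̂_st ≈ 0.5878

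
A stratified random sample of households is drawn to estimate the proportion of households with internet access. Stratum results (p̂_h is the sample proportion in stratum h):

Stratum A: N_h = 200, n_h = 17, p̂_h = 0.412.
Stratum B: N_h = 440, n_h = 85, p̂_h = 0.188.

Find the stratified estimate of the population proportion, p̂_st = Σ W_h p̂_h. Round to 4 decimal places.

p̂_st ≈ 0.2580

N = 640; stratum weights W_h = N_h/N.
p̂_st = Σ W_h p̂_h = (200·0.412 + 440·0.188)/640 = 0.25800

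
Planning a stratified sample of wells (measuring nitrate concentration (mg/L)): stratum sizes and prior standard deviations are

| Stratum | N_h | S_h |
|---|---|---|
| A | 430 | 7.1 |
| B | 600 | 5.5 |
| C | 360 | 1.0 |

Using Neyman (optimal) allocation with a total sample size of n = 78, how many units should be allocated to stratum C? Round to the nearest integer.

4

Neyman allocation: n_h = n · N_h S_h / Σ N_i S_i, with n = 78.
  stratum A: N_h·S_h = 430·7.1 = 3053.00
  stratum B: N_h·S_h = 600·5.5 = 3300.00
  stratum C: N_h·S_h = 360·1.0 = 360.00
Σ N_h S_h = 6713.00
n for stratum C = 78·360.00/6713.00 = 4.183 → 4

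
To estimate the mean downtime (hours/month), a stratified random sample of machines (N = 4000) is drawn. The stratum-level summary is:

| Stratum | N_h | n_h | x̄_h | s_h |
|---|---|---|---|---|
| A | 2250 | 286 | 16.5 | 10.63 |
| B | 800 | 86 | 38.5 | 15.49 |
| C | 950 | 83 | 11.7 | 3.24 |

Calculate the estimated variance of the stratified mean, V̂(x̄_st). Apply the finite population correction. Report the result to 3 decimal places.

V̂(x̄_st) = Σ W_h² (1 − n_h/N_h) s_h²/n_h, with W_h = N_h/N and N = 4000:
  stratum A: (2250/4000)²·(1 − 286/2250)·10.63²/286 = 0.10912
  stratum B: (800/4000)²·(1 − 86/800)·15.49²/86 = 0.099603
  stratum C: (950/4000)²·(1 − 83/950)·3.24²/83 = 0.0065108
V̂(x̄_st) = 0.215234

V̂(x̄_st) ≈ 0.215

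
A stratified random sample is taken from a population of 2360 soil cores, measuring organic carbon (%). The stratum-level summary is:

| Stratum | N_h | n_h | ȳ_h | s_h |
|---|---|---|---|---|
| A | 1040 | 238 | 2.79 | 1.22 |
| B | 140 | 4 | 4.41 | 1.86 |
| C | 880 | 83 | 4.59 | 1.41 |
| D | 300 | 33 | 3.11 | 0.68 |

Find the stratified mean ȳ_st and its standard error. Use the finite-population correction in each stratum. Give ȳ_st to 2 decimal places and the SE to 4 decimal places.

ȳ_st = Σ W_h ȳ_h = (1040·2.79 + 140·4.41 + 880·4.59 + 300·3.11)/2360 = 3.59797
V̂(ȳ_st) = Σ W_h² (1 − n_h/N_h) s_h²/n_h, with W_h = N_h/N and N = 2360:
  stratum A: (1040/2360)²·(1 − 238/1040)·1.22²/238 = 0.00093654
  stratum B: (140/2360)²·(1 − 4/140)·1.86²/4 = 0.00295671
  stratum C: (880/2360)²·(1 − 83/880)·1.41²/83 = 0.00301632
  stratum D: (300/2360)²·(1 − 33/300)·0.68²/33 = 0.000201517
V̂(ȳ_st) = 0.00711109
SE(ȳ_st) = √0.00711109 = 0.0843273

ȳ_st ≈ 3.60, SE ≈ 0.0843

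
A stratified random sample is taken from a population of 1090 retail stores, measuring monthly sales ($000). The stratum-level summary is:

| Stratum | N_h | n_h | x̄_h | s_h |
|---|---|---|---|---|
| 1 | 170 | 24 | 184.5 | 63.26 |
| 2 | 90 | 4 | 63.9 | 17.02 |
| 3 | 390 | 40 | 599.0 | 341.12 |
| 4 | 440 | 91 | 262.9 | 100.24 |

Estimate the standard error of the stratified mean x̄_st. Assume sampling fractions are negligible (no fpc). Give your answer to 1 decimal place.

SE(x̄_st) ≈ 19.9

V̂(x̄_st) = Σ W_h² s_h²/n_h, with W_h = N_h/N and N = 1090:
  stratum 1: (170/1090)²·63.26²/24 = 4.05594
  stratum 2: (90/1090)²·17.02²/4 = 0.493732
  stratum 3: (390/1090)²·341.12²/40 = 372.418
  stratum 4: (440/1090)²·100.24²/91 = 17.9926
V̂(x̄_st) = 394.96
SE(x̄_st) = √394.96 = 19.8736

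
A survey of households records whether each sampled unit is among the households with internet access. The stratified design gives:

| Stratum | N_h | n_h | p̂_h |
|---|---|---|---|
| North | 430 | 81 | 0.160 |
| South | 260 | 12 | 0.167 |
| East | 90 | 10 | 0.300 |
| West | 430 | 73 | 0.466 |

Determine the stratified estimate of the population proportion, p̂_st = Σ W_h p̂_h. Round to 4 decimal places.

p̂_st ≈ 0.2807

N = 1210; stratum weights W_h = N_h/N.
p̂_st = Σ W_h p̂_h = (430·0.160 + 260·0.167 + 90·0.300 + 430·0.466)/1210 = 0.28066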